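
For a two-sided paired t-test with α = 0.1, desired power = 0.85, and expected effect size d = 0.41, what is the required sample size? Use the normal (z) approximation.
n = 43 pairs

Sample size formula (paired t-test, normal approximation):
n = ((z_{α/2} + z_β) / d)²

z_{α/2} = 1.645 (for α = 0.1, two-sided)
z_β = 1.036 (for power = 0.85)
d = 0.41

n = ((1.645 + 1.036) / 0.41)²
n = (6.539)²
n ≈ 42.76
Round up to the next whole number: n = 43 pairs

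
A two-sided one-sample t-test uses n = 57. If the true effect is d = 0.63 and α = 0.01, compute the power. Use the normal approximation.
Power ≈ 0.99

Power calculation (one-sample t-test, normal approximation):
z_β = d · √n - z_{α/2}
z_β = 0.63 · √57 - 2.576
z_β = 0.63 · 7.550 - 2.576
z_β = 2.181

Power = Φ(z_β) = Φ(2.181) ≈ 0.985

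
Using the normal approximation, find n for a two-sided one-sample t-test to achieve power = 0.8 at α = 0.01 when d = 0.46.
n = 56

Sample size formula (one-sample t-test, normal approximation):
n = ((z_{α/2} + z_β) / d)²

z_{α/2} = 2.576 (for α = 0.01, two-sided)
z_β = 0.842 (for power = 0.8)
d = 0.46

n = ((2.576 + 0.842) / 0.46)²
n = (7.430)²
n ≈ 55.20
Round up to the next whole number: n = 56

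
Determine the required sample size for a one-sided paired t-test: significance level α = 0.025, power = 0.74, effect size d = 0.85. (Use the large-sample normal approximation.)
n = 10 pairs

Sample size formula (paired t-test, normal approximation):
n = ((z_α + z_β) / d)²

z_α = 1.960 (for α = 0.025, one-sided)
z_β = 0.643 (for power = 0.74)
d = 0.85

n = ((1.960 + 0.643) / 0.85)²
n = (3.062)²
n ≈ 9.38
Round up to the next whole number: n = 10 pairs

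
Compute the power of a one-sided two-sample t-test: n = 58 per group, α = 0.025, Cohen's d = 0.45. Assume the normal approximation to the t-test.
Power ≈ 0.68

Power calculation (two-sample t-test, normal approximation):
z_β = d · √(n/2) - z_α
z_β = 0.45 · √(58/2) - 1.960
z_β = 0.45 · 5.385 - 1.960
z_β = 0.463

Power = Φ(z_β) = Φ(0.463) ≈ 0.678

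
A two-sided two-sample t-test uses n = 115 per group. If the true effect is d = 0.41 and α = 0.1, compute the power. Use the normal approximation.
Power ≈ 0.93

Power calculation (two-sample t-test, normal approximation):
z_β = d · √(n/2) - z_{α/2}
z_β = 0.41 · √(115/2) - 1.645
z_β = 0.41 · 7.583 - 1.645
z_β = 1.464

Power = Φ(z_β) = Φ(1.464) ≈ 0.928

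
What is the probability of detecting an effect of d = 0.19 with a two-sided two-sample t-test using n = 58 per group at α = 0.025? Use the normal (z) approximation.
Power ≈ 0.11

Power calculation (two-sample t-test, normal approximation):
z_β = d · √(n/2) - z_{α/2}
z_β = 0.19 · √(58/2) - 2.241
z_β = 0.19 · 5.385 - 2.241
z_β = -1.218

Power = Φ(z_β) = Φ(-1.218) ≈ 0.112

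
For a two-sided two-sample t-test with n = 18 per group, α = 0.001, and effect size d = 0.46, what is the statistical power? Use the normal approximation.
Power ≈ 0.03

Power calculation (two-sample t-test, normal approximation):
z_β = d · √(n/2) - z_{α/2}
z_β = 0.46 · √(18/2) - 3.291
z_β = 0.46 · 3.000 - 3.291
z_β = -1.911

Power = Φ(z_β) = Φ(-1.911) ≈ 0.028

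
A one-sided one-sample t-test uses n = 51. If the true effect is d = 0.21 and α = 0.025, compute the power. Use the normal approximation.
Power ≈ 0.32

Power calculation (one-sample t-test, normal approximation):
z_β = d · √n - z_α
z_β = 0.21 · √51 - 1.960
z_β = 0.21 · 7.141 - 1.960
z_β = -0.460

Power = Φ(z_β) = Φ(-0.460) ≈ 0.323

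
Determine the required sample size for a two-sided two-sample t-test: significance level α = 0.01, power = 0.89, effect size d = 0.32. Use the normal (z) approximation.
n = 283 per group

Sample size formula (two-sample t-test, normal approximation):
n = 2 · ((z_{α/2} + z_β) / d)²

z_{α/2} = 2.576 (for α = 0.01, two-sided)
z_β = 1.227 (for power = 0.89)
d = 0.32

n = 2 · ((2.576 + 1.227) / 0.32)²
n = 2 · (11.884)²
n ≈ 282.46
Round up to the next whole number: n = 283 per group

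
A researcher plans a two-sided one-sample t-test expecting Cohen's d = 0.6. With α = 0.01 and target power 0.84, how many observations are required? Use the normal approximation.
n = 36

Sample size formula (one-sample t-test, normal approximation):
n = ((z_{α/2} + z_β) / d)²

z_{α/2} = 2.576 (for α = 0.01, two-sided)
z_β = 0.994 (for power = 0.84)
d = 0.6

n = ((2.576 + 0.994) / 0.6)²
n = (5.950)²
n ≈ 35.40
Round up to the next whole number: n = 36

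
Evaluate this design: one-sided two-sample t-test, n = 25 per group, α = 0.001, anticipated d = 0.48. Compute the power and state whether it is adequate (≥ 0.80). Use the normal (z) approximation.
Power ≈ 0.08; the study is underpowered (power < 0.80)

Power calculation (two-sample t-test, normal approximation):
z_β = d · √(n/2) - z_α
z_β = 0.48 · √(25/2) - 3.090
z_β = 0.48 · 3.536 - 3.090
z_β = -1.393

Power = Φ(z_β) = Φ(-1.393) ≈ 0.082

Effect size d = 0.48 is small by Cohen's convention (0.2/0.5/0.8).

Threshold: power ≥ 0.80 is conventionally adequate.
Power ≈ 0.08 → the study is underpowered (power < 0.80).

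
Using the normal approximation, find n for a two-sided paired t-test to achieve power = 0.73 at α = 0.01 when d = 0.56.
n = 33 pairs

Sample size formula (paired t-test, normal approximation):
n = ((z_{α/2} + z_β) / d)²

z_{α/2} = 2.576 (for α = 0.01, two-sided)
z_β = 0.613 (for power = 0.73)
d = 0.56

n = ((2.576 + 0.613) / 0.56)²
n = (5.695)²
n ≈ 32.43
Round up to the next whole number: n = 33 pairs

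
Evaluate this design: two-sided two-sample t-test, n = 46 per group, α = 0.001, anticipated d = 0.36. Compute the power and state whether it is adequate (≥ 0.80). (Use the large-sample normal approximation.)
Power ≈ 0.06; the study is underpowered (power < 0.80)

Power calculation (two-sample t-test, normal approximation):
z_β = d · √(n/2) - z_{α/2}
z_β = 0.36 · √(46/2) - 3.291
z_β = 0.36 · 4.796 - 3.291
z_β = -1.564

Power = Φ(z_β) = Φ(-1.564) ≈ 0.059

Effect size d = 0.36 is small by Cohen's convention (0.2/0.5/0.8).

Threshold: power ≥ 0.80 is conventionally adequate.
Power ≈ 0.06 → the study is underpowered (power < 0.80).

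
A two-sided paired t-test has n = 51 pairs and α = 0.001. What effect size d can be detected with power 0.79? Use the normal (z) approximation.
d ≈ 0.57

Minimum detectable effect (paired t-test, normal approximation):
d = (z_{α/2} + z_β) / √n
d = (3.291 + 0.806) / √51
d = 4.097 / 7.141
d ≈ 0.57

By Cohen's convention (0.2 small / 0.5 medium / 0.8 large): medium effect.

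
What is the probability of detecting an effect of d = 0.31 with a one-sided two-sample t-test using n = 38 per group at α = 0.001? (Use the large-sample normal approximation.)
Power ≈ 0.04

Power calculation (two-sample t-test, normal approximation):
z_β = d · √(n/2) - z_α
z_β = 0.31 · √(38/2) - 3.090
z_β = 0.31 · 4.359 - 3.090
z_β = -1.739

Power = Φ(z_β) = Φ(-1.739) ≈ 0.041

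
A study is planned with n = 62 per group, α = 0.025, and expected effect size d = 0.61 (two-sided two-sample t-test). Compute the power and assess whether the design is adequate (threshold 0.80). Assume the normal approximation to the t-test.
Power ≈ 0.88; the study is adequately powered (power ≥ 0.80)

Power calculation (two-sample t-test, normal approximation):
z_β = d · √(n/2) - z_{α/2}
z_β = 0.61 · √(62/2) - 2.241
z_β = 0.61 · 5.568 - 2.241
z_β = 1.155

Power = Φ(z_β) = Φ(1.155) ≈ 0.876

Effect size d = 0.61 is medium by Cohen's convention (0.2/0.5/0.8).

Threshold: power ≥ 0.80 is conventionally adequate.
Power ≈ 0.88 → the study is adequately powered (power ≥ 0.80).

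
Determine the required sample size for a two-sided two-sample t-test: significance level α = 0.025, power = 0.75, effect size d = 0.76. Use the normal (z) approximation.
n = 30 per group

Sample size formula (two-sample t-test, normal approximation):
n = 2 · ((z_{α/2} + z_β) / d)²

z_{α/2} = 2.241 (for α = 0.025, two-sided)
z_β = 0.674 (for power = 0.75)
d = 0.76

n = 2 · ((2.241 + 0.674) / 0.76)²
n = 2 · (3.836)²
n ≈ 29.43
Round up to the next whole number: n = 30 per group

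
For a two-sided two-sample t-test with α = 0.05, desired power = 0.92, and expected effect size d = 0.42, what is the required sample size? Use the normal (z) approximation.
n = 129 per group

Sample size formula (two-sample t-test, normal approximation):
n = 2 · ((z_{α/2} + z_β) / d)²

z_{α/2} = 1.960 (for α = 0.05, two-sided)
z_β = 1.405 (for power = 0.92)
d = 0.42

n = 2 · ((1.960 + 1.405) / 0.42)²
n = 2 · (8.012)²
n ≈ 128.38
Round up to the next whole number: n = 129 per group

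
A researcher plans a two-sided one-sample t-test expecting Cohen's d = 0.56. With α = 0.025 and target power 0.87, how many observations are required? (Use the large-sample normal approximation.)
n = 37

Sample size formula (one-sample t-test, normal approximation):
n = ((z_{α/2} + z_β) / d)²

z_{α/2} = 2.241 (for α = 0.025, two-sided)
z_β = 1.126 (for power = 0.87)
d = 0.56

n = ((2.241 + 1.126) / 0.56)²
n = (6.013)²
n ≈ 36.16
Round up to the next whole number: n = 37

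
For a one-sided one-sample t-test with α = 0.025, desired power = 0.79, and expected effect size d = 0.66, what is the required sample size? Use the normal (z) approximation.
n = 18

Sample size formula (one-sample t-test, normal approximation):
n = ((z_α + z_β) / d)²

z_α = 1.960 (for α = 0.025, one-sided)
z_β = 0.806 (for power = 0.79)
d = 0.66

n = ((1.960 + 0.806) / 0.66)²
n = (4.191)²
n ≈ 17.56
Round up to the next whole number: n = 18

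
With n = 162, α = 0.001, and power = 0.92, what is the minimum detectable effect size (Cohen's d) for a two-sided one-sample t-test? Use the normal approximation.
d ≈ 0.37

Minimum detectable effect (one-sample t-test, normal approximation):
d = (z_{α/2} + z_β) / √n
d = (3.291 + 1.405) / √162
d = 4.696 / 12.728
d ≈ 0.37

By Cohen's convention (0.2 small / 0.5 medium / 0.8 large): small effect.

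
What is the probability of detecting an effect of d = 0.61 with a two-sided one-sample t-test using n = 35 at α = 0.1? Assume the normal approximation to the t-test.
Power ≈ 0.98

Power calculation (one-sample t-test, normal approximation):
z_β = d · √n - z_{α/2}
z_β = 0.61 · √35 - 1.645
z_β = 0.61 · 5.916 - 1.645
z_β = 1.964

Power = Φ(z_β) = Φ(1.964) ≈ 0.975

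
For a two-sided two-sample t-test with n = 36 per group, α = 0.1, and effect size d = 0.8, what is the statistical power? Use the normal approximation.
Power ≈ 0.96

Power calculation (two-sample t-test, normal approximation):
z_β = d · √(n/2) - z_{α/2}
z_β = 0.8 · √(36/2) - 1.645
z_β = 0.8 · 4.243 - 1.645
z_β = 1.749

Power = Φ(z_β) = Φ(1.749) ≈ 0.960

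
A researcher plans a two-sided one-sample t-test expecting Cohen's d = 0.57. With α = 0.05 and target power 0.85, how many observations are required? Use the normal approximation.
n = 28

Sample size formula (one-sample t-test, normal approximation):
n = ((z_{α/2} + z_β) / d)²

z_{α/2} = 1.960 (for α = 0.05, two-sided)
z_β = 1.036 (for power = 0.85)
d = 0.57

n = ((1.960 + 1.036) / 0.57)²
n = (5.256)²
n ≈ 27.63
Round up to the next whole number: n = 28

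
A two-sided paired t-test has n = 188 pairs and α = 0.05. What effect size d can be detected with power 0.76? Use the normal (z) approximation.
d ≈ 0.19

Minimum detectable effect (paired t-test, normal approximation):
d = (z_{α/2} + z_β) / √n
d = (1.960 + 0.706) / √188
d = 2.666 / 13.711
d ≈ 0.19

By Cohen's convention (0.2 small / 0.5 medium / 0.8 large): very small effect.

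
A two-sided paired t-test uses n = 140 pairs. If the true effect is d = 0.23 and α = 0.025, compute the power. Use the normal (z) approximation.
Power ≈ 0.68

Power calculation (paired t-test, normal approximation):
z_β = d · √n - z_{α/2}
z_β = 0.23 · √140 - 2.241
z_β = 0.23 · 11.832 - 2.241
z_β = 0.480

Power = Φ(z_β) = Φ(0.480) ≈ 0.684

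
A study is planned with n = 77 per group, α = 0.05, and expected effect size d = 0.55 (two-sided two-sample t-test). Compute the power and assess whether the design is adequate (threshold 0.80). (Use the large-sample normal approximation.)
Power ≈ 0.93; the study is adequately powered (power ≥ 0.80)

Power calculation (two-sample t-test, normal approximation):
z_β = d · √(n/2) - z_{α/2}
z_β = 0.55 · √(77/2) - 1.960
z_β = 0.55 · 6.205 - 1.960
z_β = 1.453

Power = Φ(z_β) = Φ(1.453) ≈ 0.927

Effect size d = 0.55 is medium by Cohen's convention (0.2/0.5/0.8).

Threshold: power ≥ 0.80 is conventionally adequate.
Power ≈ 0.93 → the study is adequately powered (power ≥ 0.80).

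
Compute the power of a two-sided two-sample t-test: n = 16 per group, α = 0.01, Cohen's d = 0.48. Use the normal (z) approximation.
Power ≈ 0.11

Power calculation (two-sample t-test, normal approximation):
z_β = d · √(n/2) - z_{α/2}
z_β = 0.48 · √(16/2) - 2.576
z_β = 0.48 · 2.828 - 2.576
z_β = -1.218

Power = Φ(z_β) = Φ(-1.218) ≈ 0.112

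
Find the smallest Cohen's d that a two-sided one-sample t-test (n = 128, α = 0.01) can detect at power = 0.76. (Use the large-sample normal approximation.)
d ≈ 0.29

Minimum detectable effect (one-sample t-test, normal approximation):
d = (z_{α/2} + z_β) / √n
d = (2.576 + 0.706) / √128
d = 3.282 / 11.314
d ≈ 0.29

By Cohen's convention (0.2 small / 0.5 medium / 0.8 large): small effect.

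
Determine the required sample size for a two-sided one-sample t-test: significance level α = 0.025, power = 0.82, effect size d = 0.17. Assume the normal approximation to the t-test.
n = 345

Sample size formula (one-sample t-test, normal approximation):
n = ((z_{α/2} + z_β) / d)²

z_{α/2} = 2.241 (for α = 0.025, two-sided)
z_β = 0.915 (for power = 0.82)
d = 0.17

n = ((2.241 + 0.915) / 0.17)²
n = (18.565)²
n ≈ 344.66
Round up to the next whole number: n = 345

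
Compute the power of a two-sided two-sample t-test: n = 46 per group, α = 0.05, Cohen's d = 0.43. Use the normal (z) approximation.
Power ≈ 0.54

Power calculation (two-sample t-test, normal approximation):
z_β = d · √(n/2) - z_{α/2}
z_β = 0.43 · √(46/2) - 1.960
z_β = 0.43 · 4.796 - 1.960
z_β = 0.102

Power = Φ(z_β) = Φ(0.102) ≈ 0.541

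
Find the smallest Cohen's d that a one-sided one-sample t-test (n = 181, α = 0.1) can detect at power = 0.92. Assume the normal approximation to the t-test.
d ≈ 0.20

Minimum detectable effect (one-sample t-test, normal approximation):
d = (z_α + z_β) / √n
d = (1.282 + 1.405) / √181
d = 2.687 / 13.454
d ≈ 0.20

By Cohen's convention (0.2 small / 0.5 medium / 0.8 large): small effect.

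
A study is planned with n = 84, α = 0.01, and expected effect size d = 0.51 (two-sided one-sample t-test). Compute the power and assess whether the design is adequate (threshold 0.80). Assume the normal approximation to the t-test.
Power ≈ 0.98; the study is adequately powered (power ≥ 0.80)

Power calculation (one-sample t-test, normal approximation):
z_β = d · √n - z_{α/2}
z_β = 0.51 · √84 - 2.576
z_β = 0.51 · 9.165 - 2.576
z_β = 2.098

Power = Φ(z_β) = Φ(2.098) ≈ 0.982

Effect size d = 0.51 is medium by Cohen's convention (0.2/0.5/0.8).

Threshold: power ≥ 0.80 is conventionally adequate.
Power ≈ 0.98 → the study is adequately powered (power ≥ 0.80).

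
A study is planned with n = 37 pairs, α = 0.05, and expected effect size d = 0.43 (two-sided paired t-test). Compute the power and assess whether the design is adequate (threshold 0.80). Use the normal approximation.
Power ≈ 0.74; the study is underpowered (power < 0.80)

Power calculation (paired t-test, normal approximation):
z_β = d · √n - z_{α/2}
z_β = 0.43 · √37 - 1.960
z_β = 0.43 · 6.083 - 1.960
z_β = 0.656

Power = Φ(z_β) = Φ(0.656) ≈ 0.744

Effect size d = 0.43 is small by Cohen's convention (0.2/0.5/0.8).

Threshold: power ≥ 0.80 is conventionally adequate.
Power ≈ 0.74 → the study is underpowered (power < 0.80).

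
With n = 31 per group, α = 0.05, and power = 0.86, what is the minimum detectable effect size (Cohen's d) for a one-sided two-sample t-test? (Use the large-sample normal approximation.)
d ≈ 0.69

Minimum detectable effect (two-sample t-test, normal approximation):
d = (z_α + z_β) / √(n/2)
d = (1.645 + 1.080) / √(31/2)
d = 2.725 / 3.937
d ≈ 0.69

By Cohen's convention (0.2 small / 0.5 medium / 0.8 large): medium effect.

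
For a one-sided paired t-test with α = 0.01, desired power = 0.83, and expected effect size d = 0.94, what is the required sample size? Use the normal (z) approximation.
n = 13 pairs

Sample size formula (paired t-test, normal approximation):
n = ((z_α + z_β) / d)²

z_α = 2.326 (for α = 0.01, one-sided)
z_β = 0.954 (for power = 0.83)
d = 0.94

n = ((2.326 + 0.954) / 0.94)²
n = (3.489)²
n ≈ 12.17
Round up to the next whole number: n = 13 pairs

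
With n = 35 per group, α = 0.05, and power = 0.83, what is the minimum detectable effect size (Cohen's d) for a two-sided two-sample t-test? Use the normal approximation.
d ≈ 0.70

Minimum detectable effect (two-sample t-test, normal approximation):
d = (z_{α/2} + z_β) / √(n/2)
d = (1.960 + 0.954) / √(35/2)
d = 2.914 / 4.183
d ≈ 0.70

By Cohen's convention (0.2 small / 0.5 medium / 0.8 large): medium effect.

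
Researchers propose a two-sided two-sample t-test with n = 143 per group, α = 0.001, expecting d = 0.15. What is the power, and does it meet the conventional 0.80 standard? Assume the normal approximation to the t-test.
Power ≈ 0.02; the study is underpowered (power < 0.80)

Power calculation (two-sample t-test, normal approximation):
z_β = d · √(n/2) - z_{α/2}
z_β = 0.15 · √(143/2) - 3.291
z_β = 0.15 · 8.456 - 3.291
z_β = -2.022

Power = Φ(z_β) = Φ(-2.022) ≈ 0.022

Effect size d = 0.15 is very small by Cohen's convention (0.2/0.5/0.8).

Threshold: power ≥ 0.80 is conventionally adequate.
Power ≈ 0.02 → the study is underpowered (power < 0.80).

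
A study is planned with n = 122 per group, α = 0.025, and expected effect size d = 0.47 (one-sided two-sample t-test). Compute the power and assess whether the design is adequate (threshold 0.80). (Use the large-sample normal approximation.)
Power ≈ 0.96; the study is adequately powered (power ≥ 0.80)

Power calculation (two-sample t-test, normal approximation):
z_β = d · √(n/2) - z_α
z_β = 0.47 · √(122/2) - 1.960
z_β = 0.47 · 7.810 - 1.960
z_β = 1.711

Power = Φ(z_β) = Φ(1.711) ≈ 0.956

Effect size d = 0.47 is small by Cohen's convention (0.2/0.5/0.8).

Threshold: power ≥ 0.80 is conventionally adequate.
Power ≈ 0.96 → the study is adequately powered (power ≥ 0.80).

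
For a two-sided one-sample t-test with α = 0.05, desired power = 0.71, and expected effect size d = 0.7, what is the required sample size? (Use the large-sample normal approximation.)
n = 13

Sample size formula (one-sample t-test, normal approximation):
n = ((z_{α/2} + z_β) / d)²

z_{α/2} = 1.960 (for α = 0.05, two-sided)
z_β = 0.553 (for power = 0.71)
d = 0.7

n = ((1.960 + 0.553) / 0.7)²
n = (3.590)²
n ≈ 12.89
Round up to the next whole number: n = 13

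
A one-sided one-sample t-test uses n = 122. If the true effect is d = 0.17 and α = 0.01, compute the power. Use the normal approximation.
Power ≈ 0.33

Power calculation (one-sample t-test, normal approximation):
z_β = d · √n - z_α
z_β = 0.17 · √122 - 2.326
z_β = 0.17 · 11.045 - 2.326
z_β = -0.449

Power = Φ(z_β) = Φ(-0.449) ≈ 0.327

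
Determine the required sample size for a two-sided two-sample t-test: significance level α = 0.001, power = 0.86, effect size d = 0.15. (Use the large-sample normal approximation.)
n = 1699 per group

Sample size formula (two-sample t-test, normal approximation):
n = 2 · ((z_{α/2} + z_β) / d)²

z_{α/2} = 3.291 (for α = 0.001, two-sided)
z_β = 1.080 (for power = 0.86)
d = 0.15

n = 2 · ((3.291 + 1.080) / 0.15)²
n = 2 · (29.140)²
n ≈ 1698.28
Round up to the next whole number: n = 1699 per group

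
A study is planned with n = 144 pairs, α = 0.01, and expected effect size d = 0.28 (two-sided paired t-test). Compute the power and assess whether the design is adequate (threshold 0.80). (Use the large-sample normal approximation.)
Power ≈ 0.78; the study is underpowered (power < 0.80)

Power calculation (paired t-test, normal approximation):
z_β = d · √n - z_{α/2}
z_β = 0.28 · √144 - 2.576
z_β = 0.28 · 12.000 - 2.576
z_β = 0.784

Power = Φ(z_β) = Φ(0.784) ≈ 0.784

Effect size d = 0.28 is small by Cohen's convention (0.2/0.5/0.8).

Threshold: power ≥ 0.80 is conventionally adequate.
Power ≈ 0.78 → the study is underpowered (power < 0.80).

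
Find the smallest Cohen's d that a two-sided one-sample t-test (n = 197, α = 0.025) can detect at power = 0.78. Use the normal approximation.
d ≈ 0.21

Minimum detectable effect (one-sample t-test, normal approximation):
d = (z_{α/2} + z_β) / √n
d = (2.241 + 0.772) / √197
d = 3.014 / 14.036
d ≈ 0.21

By Cohen's convention (0.2 small / 0.5 medium / 0.8 large): small effect.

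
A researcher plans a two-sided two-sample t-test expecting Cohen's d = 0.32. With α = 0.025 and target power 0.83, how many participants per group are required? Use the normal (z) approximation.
n = 200 per group

Sample size formula (two-sample t-test, normal approximation):
n = 2 · ((z_{α/2} + z_β) / d)²

z_{α/2} = 2.241 (for α = 0.025, two-sided)
z_β = 0.954 (for power = 0.83)
d = 0.32

n = 2 · ((2.241 + 0.954) / 0.32)²
n = 2 · (9.984)²
n ≈ 199.36
Round up to the next whole number: n = 200 per group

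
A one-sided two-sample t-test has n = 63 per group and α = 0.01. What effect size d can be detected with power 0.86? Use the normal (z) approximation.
d ≈ 0.61

Minimum detectable effect (two-sample t-test, normal approximation):
d = (z_α + z_β) / √(n/2)
d = (2.326 + 1.080) / √(63/2)
d = 3.407 / 5.612
d ≈ 0.61

By Cohen's convention (0.2 small / 0.5 medium / 0.8 large): medium effect.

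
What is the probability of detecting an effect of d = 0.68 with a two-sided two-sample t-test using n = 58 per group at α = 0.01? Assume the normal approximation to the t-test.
Power ≈ 0.86

Power calculation (two-sample t-test, normal approximation):
z_β = d · √(n/2) - z_{α/2}
z_β = 0.68 · √(58/2) - 2.576
z_β = 0.68 · 5.385 - 2.576
z_β = 1.086

Power = Φ(z_β) = Φ(1.086) ≈ 0.861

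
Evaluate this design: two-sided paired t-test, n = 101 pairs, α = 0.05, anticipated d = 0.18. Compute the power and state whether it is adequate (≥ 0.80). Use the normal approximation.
Power ≈ 0.44; the study is underpowered (power < 0.80)

Power calculation (paired t-test, normal approximation):
z_β = d · √n - z_{α/2}
z_β = 0.18 · √101 - 1.960
z_β = 0.18 · 10.050 - 1.960
z_β = -0.151

Power = Φ(z_β) = Φ(-0.151) ≈ 0.440

Effect size d = 0.18 is very small by Cohen's convention (0.2/0.5/0.8).

Threshold: power ≥ 0.80 is conventionally adequate.
Power ≈ 0.44 → the study is underpowered (power < 0.80).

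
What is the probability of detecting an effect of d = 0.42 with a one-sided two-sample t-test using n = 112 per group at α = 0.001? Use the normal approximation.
Power ≈ 0.52

Power calculation (two-sample t-test, normal approximation):
z_β = d · √(n/2) - z_α
z_β = 0.42 · √(112/2) - 3.090
z_β = 0.42 · 7.483 - 3.090
z_β = 0.053

Power = Φ(z_β) = Φ(0.053) ≈ 0.521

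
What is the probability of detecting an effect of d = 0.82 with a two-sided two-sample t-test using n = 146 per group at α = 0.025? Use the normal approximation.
Power ≈ 1.00

Power calculation (two-sample t-test, normal approximation):
z_β = d · √(n/2) - z_{α/2}
z_β = 0.82 · √(146/2) - 2.241
z_β = 0.82 · 8.544 - 2.241
z_β = 4.765

Power = Φ(z_β) = Φ(4.765) ≈ 1.000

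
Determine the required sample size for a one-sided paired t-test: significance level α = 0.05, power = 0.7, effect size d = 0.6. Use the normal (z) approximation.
n = 14 pairs

Sample size formula (paired t-test, normal approximation):
n = ((z_α + z_β) / d)²

z_α = 1.645 (for α = 0.05, one-sided)
z_β = 0.524 (for power = 0.7)
d = 0.6

n = ((1.645 + 0.524) / 0.6)²
n = (3.615)²
n ≈ 13.07
Round up to the next whole number: n = 14 pairs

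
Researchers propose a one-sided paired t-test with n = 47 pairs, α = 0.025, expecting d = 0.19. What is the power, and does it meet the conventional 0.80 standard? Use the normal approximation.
Power ≈ 0.26; the study is underpowered (power < 0.80)

Power calculation (paired t-test, normal approximation):
z_β = d · √n - z_α
z_β = 0.19 · √47 - 1.960
z_β = 0.19 · 6.856 - 1.960
z_β = -0.657

Power = Φ(z_β) = Φ(-0.657) ≈ 0.255

Effect size d = 0.19 is very small by Cohen's convention (0.2/0.5/0.8).

Threshold: power ≥ 0.80 is conventionally adequate.
Power ≈ 0.26 → the study is underpowered (power < 0.80).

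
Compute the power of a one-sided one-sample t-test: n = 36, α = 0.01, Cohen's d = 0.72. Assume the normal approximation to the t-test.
Power ≈ 0.98

Power calculation (one-sample t-test, normal approximation):
z_β = d · √n - z_α
z_β = 0.72 · √36 - 2.326
z_β = 0.72 · 6.000 - 2.326
z_β = 1.994

Power = Φ(z_β) = Φ(1.994) ≈ 0.977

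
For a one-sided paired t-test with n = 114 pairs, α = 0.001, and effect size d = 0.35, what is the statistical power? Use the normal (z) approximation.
Power ≈ 0.74

Power calculation (paired t-test, normal approximation):
z_β = d · √n - z_α
z_β = 0.35 · √114 - 3.090
z_β = 0.35 · 10.677 - 3.090
z_β = 0.647

Power = Φ(z_β) = Φ(0.647) ≈ 0.741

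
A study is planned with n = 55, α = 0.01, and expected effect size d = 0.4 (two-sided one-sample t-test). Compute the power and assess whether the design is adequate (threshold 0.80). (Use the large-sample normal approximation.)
Power ≈ 0.65; the study is underpowered (power < 0.80)

Power calculation (one-sample t-test, normal approximation):
z_β = d · √n - z_{α/2}
z_β = 0.4 · √55 - 2.576
z_β = 0.4 · 7.416 - 2.576
z_β = 0.391

Power = Φ(z_β) = Φ(0.391) ≈ 0.652

Effect size d = 0.4 is small by Cohen's convention (0.2/0.5/0.8).

Threshold: power ≥ 0.80 is conventionally adequate.
Power ≈ 0.65 → the study is underpowered (power < 0.80).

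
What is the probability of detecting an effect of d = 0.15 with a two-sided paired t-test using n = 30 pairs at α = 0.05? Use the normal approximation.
Power ≈ 0.13

Power calculation (paired t-test, normal approximation):
z_β = d · √n - z_{α/2}
z_β = 0.15 · √30 - 1.960
z_β = 0.15 · 5.477 - 1.960
z_β = -1.138

Power = Φ(z_β) = Φ(-1.138) ≈ 0.127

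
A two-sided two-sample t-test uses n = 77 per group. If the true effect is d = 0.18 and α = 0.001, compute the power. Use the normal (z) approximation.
Power ≈ 0.01

Power calculation (two-sample t-test, normal approximation):
z_β = d · √(n/2) - z_{α/2}
z_β = 0.18 · √(77/2) - 3.291
z_β = 0.18 · 6.205 - 3.291
z_β = -2.174

Power = Φ(z_β) = Φ(-2.174) ≈ 0.015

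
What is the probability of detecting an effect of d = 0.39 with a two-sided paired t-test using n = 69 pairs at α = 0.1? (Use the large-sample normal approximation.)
Power ≈ 0.94

Power calculation (paired t-test, normal approximation):
z_β = d · √n - z_{α/2}
z_β = 0.39 · √69 - 1.645
z_β = 0.39 · 8.307 - 1.645
z_β = 1.595

Power = Φ(z_β) = Φ(1.595) ≈ 0.945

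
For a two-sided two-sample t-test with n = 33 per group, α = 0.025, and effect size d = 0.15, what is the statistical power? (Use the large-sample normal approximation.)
Power ≈ 0.05

Power calculation (two-sample t-test, normal approximation):
z_β = d · √(n/2) - z_{α/2}
z_β = 0.15 · √(33/2) - 2.241
z_β = 0.15 · 4.062 - 2.241
z_β = -1.632

Power = Φ(z_β) = Φ(-1.632) ≈ 0.051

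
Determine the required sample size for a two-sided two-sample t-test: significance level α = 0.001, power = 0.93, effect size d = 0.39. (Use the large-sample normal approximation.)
n = 299 per group

Sample size formula (two-sample t-test, normal approximation):
n = 2 · ((z_{α/2} + z_β) / d)²

z_{α/2} = 3.291 (for α = 0.001, two-sided)
z_β = 1.476 (for power = 0.93)
d = 0.39

n = 2 · ((3.291 + 1.476) / 0.39)²
n = 2 · (12.223)²
n ≈ 298.80
Round up to the next whole number: n = 299 per group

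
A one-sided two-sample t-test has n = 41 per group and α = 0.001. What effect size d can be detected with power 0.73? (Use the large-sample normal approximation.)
d ≈ 0.82

Minimum detectable effect (two-sample t-test, normal approximation):
d = (z_α + z_β) / √(n/2)
d = (3.090 + 0.613) / √(41/2)
d = 3.703 / 4.528
d ≈ 0.82

By Cohen's convention (0.2 small / 0.5 medium / 0.8 large): large effect.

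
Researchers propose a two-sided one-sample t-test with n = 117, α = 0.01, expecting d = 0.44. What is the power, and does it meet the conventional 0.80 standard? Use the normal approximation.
Power ≈ 0.99; the study is adequately powered (power ≥ 0.80)

Power calculation (one-sample t-test, normal approximation):
z_β = d · √n - z_{α/2}
z_β = 0.44 · √117 - 2.576
z_β = 0.44 · 10.817 - 2.576
z_β = 2.183

Power = Φ(z_β) = Φ(2.183) ≈ 0.986

Effect size d = 0.44 is small by Cohen's convention (0.2/0.5/0.8).

Threshold: power ≥ 0.80 is conventionally adequate.
Power ≈ 0.99 → the study is adequately powered (power ≥ 0.80).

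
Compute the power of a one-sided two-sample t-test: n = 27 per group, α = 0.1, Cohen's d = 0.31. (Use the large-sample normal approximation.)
Power ≈ 0.44

Power calculation (two-sample t-test, normal approximation):
z_β = d · √(n/2) - z_α
z_β = 0.31 · √(27/2) - 1.282
z_β = 0.31 · 3.674 - 1.282
z_β = -0.143

Power = Φ(z_β) = Φ(-0.143) ≈ 0.443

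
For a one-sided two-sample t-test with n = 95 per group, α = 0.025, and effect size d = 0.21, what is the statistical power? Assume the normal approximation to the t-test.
Power ≈ 0.30

Power calculation (two-sample t-test, normal approximation):
z_β = d · √(n/2) - z_α
z_β = 0.21 · √(95/2) - 1.960
z_β = 0.21 · 6.892 - 1.960
z_β = -0.513

Power = Φ(z_β) = Φ(-0.513) ≈ 0.304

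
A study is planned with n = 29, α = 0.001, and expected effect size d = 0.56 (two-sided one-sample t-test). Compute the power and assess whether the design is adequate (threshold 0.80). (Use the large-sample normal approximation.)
Power ≈ 0.39; the study is underpowered (power < 0.80)

Power calculation (one-sample t-test, normal approximation):
z_β = d · √n - z_{α/2}
z_β = 0.56 · √29 - 3.291
z_β = 0.56 · 5.385 - 3.291
z_β = -0.275

Power = Φ(z_β) = Φ(-0.275) ≈ 0.392

Effect size d = 0.56 is medium by Cohen's convention (0.2/0.5/0.8).

Threshold: power ≥ 0.80 is conventionally adequate.
Power ≈ 0.39 → the study is underpowered (power < 0.80).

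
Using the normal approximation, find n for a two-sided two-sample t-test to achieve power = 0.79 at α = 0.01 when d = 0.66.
n = 53 per group

Sample size formula (two-sample t-test, normal approximation):
n = 2 · ((z_{α/2} + z_β) / d)²

z_{α/2} = 2.576 (for α = 0.01, two-sided)
z_β = 0.806 (for power = 0.79)
d = 0.66

n = 2 · ((2.576 + 0.806) / 0.66)²
n = 2 · (5.124)²
n ≈ 52.51
Round up to the next whole number: n = 53 per group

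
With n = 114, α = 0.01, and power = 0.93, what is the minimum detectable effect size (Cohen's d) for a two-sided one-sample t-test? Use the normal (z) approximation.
d ≈ 0.38

Minimum detectable effect (one-sample t-test, normal approximation):
d = (z_{α/2} + z_β) / √n
d = (2.576 + 1.476) / √114
d = 4.052 / 10.677
d ≈ 0.38

By Cohen's convention (0.2 small / 0.5 medium / 0.8 large): small effect.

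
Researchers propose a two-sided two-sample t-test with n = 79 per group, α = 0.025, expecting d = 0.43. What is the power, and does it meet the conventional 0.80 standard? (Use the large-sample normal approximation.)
Power ≈ 0.68; the study is underpowered (power < 0.80)

Power calculation (two-sample t-test, normal approximation):
z_β = d · √(n/2) - z_{α/2}
z_β = 0.43 · √(79/2) - 2.241
z_β = 0.43 · 6.285 - 2.241
z_β = 0.461

Power = Φ(z_β) = Φ(0.461) ≈ 0.678

Effect size d = 0.43 is small by Cohen's convention (0.2/0.5/0.8).

Threshold: power ≥ 0.80 is conventionally adequate.
Power ≈ 0.68 → the study is underpowered (power < 0.80).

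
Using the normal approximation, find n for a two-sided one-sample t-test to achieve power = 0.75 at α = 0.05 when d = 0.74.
n = 13

Sample size formula (one-sample t-test, normal approximation):
n = ((z_{α/2} + z_β) / d)²

z_{α/2} = 1.960 (for α = 0.05, two-sided)
z_β = 0.674 (for power = 0.75)
d = 0.74

n = ((1.960 + 0.674) / 0.74)²
n = (3.559)²
n ≈ 12.67
Round up to the next whole number: n = 13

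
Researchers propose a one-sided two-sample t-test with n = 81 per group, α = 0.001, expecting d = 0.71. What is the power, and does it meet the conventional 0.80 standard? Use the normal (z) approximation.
Power ≈ 0.92; the study is adequately powered (power ≥ 0.80)

Power calculation (two-sample t-test, normal approximation):
z_β = d · √(n/2) - z_α
z_β = 0.71 · √(81/2) - 3.090
z_β = 0.71 · 6.364 - 3.090
z_β = 1.428

Power = Φ(z_β) = Φ(1.428) ≈ 0.923

Effect size d = 0.71 is medium by Cohen's convention (0.2/0.5/0.8).

Threshold: power ≥ 0.80 is conventionally adequate.
Power ≈ 0.92 → the study is adequately powered (power ≥ 0.80).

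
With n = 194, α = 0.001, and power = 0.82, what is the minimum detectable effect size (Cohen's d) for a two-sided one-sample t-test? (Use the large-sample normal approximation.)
d ≈ 0.30

Minimum detectable effect (one-sample t-test, normal approximation):
d = (z_{α/2} + z_β) / √n
d = (3.291 + 0.915) / √194
d = 4.206 / 13.928
d ≈ 0.30

By Cohen's convention (0.2 small / 0.5 medium / 0.8 large): small effect.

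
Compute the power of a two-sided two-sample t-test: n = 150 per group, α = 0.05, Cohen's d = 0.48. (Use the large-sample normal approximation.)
Power ≈ 0.99

Power calculation (two-sample t-test, normal approximation):
z_β = d · √(n/2) - z_{α/2}
z_β = 0.48 · √(150/2) - 1.960
z_β = 0.48 · 8.660 - 1.960
z_β = 2.197

Power = Φ(z_β) = Φ(2.197) ≈ 0.986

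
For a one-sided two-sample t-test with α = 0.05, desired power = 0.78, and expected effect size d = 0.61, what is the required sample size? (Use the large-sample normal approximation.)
n = 32 per group

Sample size formula (two-sample t-test, normal approximation):
n = 2 · ((z_α + z_β) / d)²

z_α = 1.645 (for α = 0.05, one-sided)
z_β = 0.772 (for power = 0.78)
d = 0.61

n = 2 · ((1.645 + 0.772) / 0.61)²
n = 2 · (3.962)²
n ≈ 31.39
Round up to the next whole number: n = 32 per group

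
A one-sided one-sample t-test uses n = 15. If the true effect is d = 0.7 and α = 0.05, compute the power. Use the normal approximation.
Power ≈ 0.86

Power calculation (one-sample t-test, normal approximation):
z_β = d · √n - z_α
z_β = 0.7 · √15 - 1.645
z_β = 0.7 · 3.873 - 1.645
z_β = 1.066

Power = Φ(z_β) = Φ(1.066) ≈ 0.857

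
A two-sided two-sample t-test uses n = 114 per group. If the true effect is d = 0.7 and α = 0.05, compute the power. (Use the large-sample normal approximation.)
Power ≈ 1.00

Power calculation (two-sample t-test, normal approximation):
z_β = d · √(n/2) - z_{α/2}
z_β = 0.7 · √(114/2) - 1.960
z_β = 0.7 · 7.550 - 1.960
z_β = 3.325

Power = Φ(z_β) = Φ(3.325) ≈ 1.000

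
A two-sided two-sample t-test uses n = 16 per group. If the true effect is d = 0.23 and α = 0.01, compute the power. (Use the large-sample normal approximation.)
Power ≈ 0.03

Power calculation (two-sample t-test, normal approximation):
z_β = d · √(n/2) - z_{α/2}
z_β = 0.23 · √(16/2) - 2.576
z_β = 0.23 · 2.828 - 2.576
z_β = -1.925

Power = Φ(z_β) = Φ(-1.925) ≈ 0.027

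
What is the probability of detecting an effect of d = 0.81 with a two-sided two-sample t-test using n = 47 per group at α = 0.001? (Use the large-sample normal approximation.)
Power ≈ 0.74

Power calculation (two-sample t-test, normal approximation):
z_β = d · √(n/2) - z_{α/2}
z_β = 0.81 · √(47/2) - 3.291
z_β = 0.81 · 4.848 - 3.291
z_β = 0.636

Power = Φ(z_β) = Φ(0.636) ≈ 0.738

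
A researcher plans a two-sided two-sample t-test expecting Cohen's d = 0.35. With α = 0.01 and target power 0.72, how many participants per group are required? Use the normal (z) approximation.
n = 163 per group

Sample size formula (two-sample t-test, normal approximation):
n = 2 · ((z_{α/2} + z_β) / d)²

z_{α/2} = 2.576 (for α = 0.01, two-sided)
z_β = 0.583 (for power = 0.72)
d = 0.35

n = 2 · ((2.576 + 0.583) / 0.35)²
n = 2 · (9.026)²
n ≈ 162.94
Round up to the next whole number: n = 163 per group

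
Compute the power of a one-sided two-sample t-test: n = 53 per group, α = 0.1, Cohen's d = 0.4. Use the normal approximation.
Power ≈ 0.78

Power calculation (two-sample t-test, normal approximation):
z_β = d · √(n/2) - z_α
z_β = 0.4 · √(53/2) - 1.282
z_β = 0.4 · 5.148 - 1.282
z_β = 0.778

Power = Φ(z_β) = Φ(0.778) ≈ 0.782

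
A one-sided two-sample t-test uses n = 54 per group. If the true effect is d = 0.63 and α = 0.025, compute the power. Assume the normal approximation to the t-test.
Power ≈ 0.91

Power calculation (two-sample t-test, normal approximation):
z_β = d · √(n/2) - z_α
z_β = 0.63 · √(54/2) - 1.960
z_β = 0.63 · 5.196 - 1.960
z_β = 1.314

Power = Φ(z_β) = Φ(1.314) ≈ 0.906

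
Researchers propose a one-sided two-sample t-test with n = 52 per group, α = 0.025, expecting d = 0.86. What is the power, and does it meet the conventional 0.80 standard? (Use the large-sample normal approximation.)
Power ≈ 0.99; the study is adequately powered (power ≥ 0.80)

Power calculation (two-sample t-test, normal approximation):
z_β = d · √(n/2) - z_α
z_β = 0.86 · √(52/2) - 1.960
z_β = 0.86 · 5.099 - 1.960
z_β = 2.425

Power = Φ(z_β) = Φ(2.425) ≈ 0.992

Effect size d = 0.86 is large by Cohen's convention (0.2/0.5/0.8).

Threshold: power ≥ 0.80 is conventionally adequate.
Power ≈ 0.99 → the study is adequately powered (power ≥ 0.80).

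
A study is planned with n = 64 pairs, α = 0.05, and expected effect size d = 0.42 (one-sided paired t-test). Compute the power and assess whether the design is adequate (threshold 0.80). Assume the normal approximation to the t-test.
Power ≈ 0.96; the study is adequately powered (power ≥ 0.80)

Power calculation (paired t-test, normal approximation):
z_β = d · √n - z_α
z_β = 0.42 · √64 - 1.645
z_β = 0.42 · 8.000 - 1.645
z_β = 1.715

Power = Φ(z_β) = Φ(1.715) ≈ 0.957

Effect size d = 0.42 is small by Cohen's convention (0.2/0.5/0.8).

Threshold: power ≥ 0.80 is conventionally adequate.
Power ≈ 0.96 → the study is adequately powered (power ≥ 0.80).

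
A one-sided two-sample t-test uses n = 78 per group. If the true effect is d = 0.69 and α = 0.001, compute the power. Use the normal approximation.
Power ≈ 0.89

Power calculation (two-sample t-test, normal approximation):
z_β = d · √(n/2) - z_α
z_β = 0.69 · √(78/2) - 3.090
z_β = 0.69 · 6.245 - 3.090
z_β = 1.219

Power = Φ(z_β) = Φ(1.219) ≈ 0.889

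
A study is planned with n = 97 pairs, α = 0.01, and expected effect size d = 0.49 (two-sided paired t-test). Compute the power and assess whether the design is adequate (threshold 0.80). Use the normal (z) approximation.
Power ≈ 0.99; the study is adequately powered (power ≥ 0.80)

Power calculation (paired t-test, normal approximation):
z_β = d · √n - z_{α/2}
z_β = 0.49 · √97 - 2.576
z_β = 0.49 · 9.849 - 2.576
z_β = 2.250

Power = Φ(z_β) = Φ(2.250) ≈ 0.988

Effect size d = 0.49 is small by Cohen's convention (0.2/0.5/0.8).

Threshold: power ≥ 0.80 is conventionally adequate.
Power ≈ 0.99 → the study is adequately powered (power ≥ 0.80).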